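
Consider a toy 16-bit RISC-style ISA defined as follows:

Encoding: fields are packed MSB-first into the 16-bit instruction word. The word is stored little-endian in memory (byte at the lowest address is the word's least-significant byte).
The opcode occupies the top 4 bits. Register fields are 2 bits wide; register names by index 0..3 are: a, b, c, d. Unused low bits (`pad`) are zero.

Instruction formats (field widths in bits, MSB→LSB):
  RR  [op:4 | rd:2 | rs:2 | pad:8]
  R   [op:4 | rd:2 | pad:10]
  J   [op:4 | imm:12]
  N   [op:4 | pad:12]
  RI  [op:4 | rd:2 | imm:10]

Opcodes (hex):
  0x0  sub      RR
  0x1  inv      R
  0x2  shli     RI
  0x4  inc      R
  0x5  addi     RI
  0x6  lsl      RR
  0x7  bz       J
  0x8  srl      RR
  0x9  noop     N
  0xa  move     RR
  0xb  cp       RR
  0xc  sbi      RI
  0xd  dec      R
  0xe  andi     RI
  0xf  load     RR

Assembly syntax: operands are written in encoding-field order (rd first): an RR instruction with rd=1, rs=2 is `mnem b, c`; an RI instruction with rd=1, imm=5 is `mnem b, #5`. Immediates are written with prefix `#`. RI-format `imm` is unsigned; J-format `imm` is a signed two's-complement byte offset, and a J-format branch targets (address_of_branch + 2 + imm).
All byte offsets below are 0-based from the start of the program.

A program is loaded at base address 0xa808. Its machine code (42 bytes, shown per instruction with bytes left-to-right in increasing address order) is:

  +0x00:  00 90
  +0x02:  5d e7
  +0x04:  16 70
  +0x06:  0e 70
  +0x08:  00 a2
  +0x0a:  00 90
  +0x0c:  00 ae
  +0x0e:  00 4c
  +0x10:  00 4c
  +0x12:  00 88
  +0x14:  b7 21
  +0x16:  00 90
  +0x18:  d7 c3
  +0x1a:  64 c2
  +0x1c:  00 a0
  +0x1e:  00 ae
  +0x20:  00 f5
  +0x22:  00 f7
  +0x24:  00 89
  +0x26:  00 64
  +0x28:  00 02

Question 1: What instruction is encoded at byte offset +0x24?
srl c, b

@+24  little-endian(00 89) = 0x8900
  opcode bits[15:12]=0x8: srl/RR
  rd@[11:10]=0x2 ⇒ c
  rs@[9:8]=0x1 ⇒ b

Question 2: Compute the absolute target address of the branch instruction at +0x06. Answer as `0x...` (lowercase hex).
[06] 0e 70 → 0x700e
  opcode bits[15:12]=0x7: bz/J
  imm: (w>>0)&0xfff=0xe → #14
  target = base 0xa808 + off 0x06 + 2 + imm 14 = 0xa81e

0xa81e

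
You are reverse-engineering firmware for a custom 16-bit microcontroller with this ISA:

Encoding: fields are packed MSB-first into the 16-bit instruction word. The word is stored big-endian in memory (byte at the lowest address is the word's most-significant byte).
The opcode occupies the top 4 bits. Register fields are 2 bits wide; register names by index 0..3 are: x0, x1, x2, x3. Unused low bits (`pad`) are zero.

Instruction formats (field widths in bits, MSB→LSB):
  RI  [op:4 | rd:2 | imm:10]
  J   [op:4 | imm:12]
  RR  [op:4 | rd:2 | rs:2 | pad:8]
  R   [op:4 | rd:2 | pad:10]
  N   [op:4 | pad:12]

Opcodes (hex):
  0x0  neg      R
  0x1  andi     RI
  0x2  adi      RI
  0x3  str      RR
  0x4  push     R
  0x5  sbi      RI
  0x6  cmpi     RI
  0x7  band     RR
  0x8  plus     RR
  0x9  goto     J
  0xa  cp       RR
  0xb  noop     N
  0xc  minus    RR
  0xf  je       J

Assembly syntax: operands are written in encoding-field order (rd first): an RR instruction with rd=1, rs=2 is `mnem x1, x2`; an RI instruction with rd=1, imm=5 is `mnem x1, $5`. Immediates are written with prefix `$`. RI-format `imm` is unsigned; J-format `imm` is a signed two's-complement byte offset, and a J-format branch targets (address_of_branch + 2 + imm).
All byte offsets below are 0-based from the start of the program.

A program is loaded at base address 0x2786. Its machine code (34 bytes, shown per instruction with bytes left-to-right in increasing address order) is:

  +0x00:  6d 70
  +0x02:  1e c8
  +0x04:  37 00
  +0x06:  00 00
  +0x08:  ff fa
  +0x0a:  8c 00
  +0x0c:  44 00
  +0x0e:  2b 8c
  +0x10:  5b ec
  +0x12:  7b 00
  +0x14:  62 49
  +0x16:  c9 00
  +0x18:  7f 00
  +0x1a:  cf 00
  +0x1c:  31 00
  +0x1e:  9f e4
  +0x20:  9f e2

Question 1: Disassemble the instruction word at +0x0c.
push x1

+0x0c: 44 00 ⇒ word 0x4400 (big)
  top 4b → 0x4 → push [R]
  rd: (w>>10)&0x3=0x1 → x1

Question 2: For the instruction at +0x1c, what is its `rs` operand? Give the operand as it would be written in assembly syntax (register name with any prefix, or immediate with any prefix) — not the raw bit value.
x1

off 0x1c: read 31 00 as big → 0x3100
  opcode bits[15:12]=0x3: str/RR
  rd@[11:10]=0x0 ⇒ x0
  rs@[9:8]=0x1 ⇒ x1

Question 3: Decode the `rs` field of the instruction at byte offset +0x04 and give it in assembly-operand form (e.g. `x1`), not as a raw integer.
x3

+0x04: 37 00 ⇒ word 0x3700 (big)
  op=0x3700>>12=0x3 ⇒ str (RR)
  [11:10] rd=1 = x1
  [9:8] rs=3 = x3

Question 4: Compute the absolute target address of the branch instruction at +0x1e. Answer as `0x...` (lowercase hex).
0x278a

[1e] 9f e4 → 0x9fe4
  op=0x9fe4>>12=0x9 ⇒ goto (J)
  imm@[11:0]=0xfe4 (s12→-28) ⇒ $-28
  target = base 0x2786 + off 0x1e + 2 + imm -28 = 0x278a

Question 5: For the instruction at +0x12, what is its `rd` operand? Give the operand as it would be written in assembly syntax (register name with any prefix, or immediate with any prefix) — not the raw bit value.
x2

[12] 7b 00 → 0x7b00
  opcode bits[15:12]=0x7: band/RR
  rd: (w>>10)&0x3=0x2 → x2
  rs: (w>>8)&0x3=0x3 → x3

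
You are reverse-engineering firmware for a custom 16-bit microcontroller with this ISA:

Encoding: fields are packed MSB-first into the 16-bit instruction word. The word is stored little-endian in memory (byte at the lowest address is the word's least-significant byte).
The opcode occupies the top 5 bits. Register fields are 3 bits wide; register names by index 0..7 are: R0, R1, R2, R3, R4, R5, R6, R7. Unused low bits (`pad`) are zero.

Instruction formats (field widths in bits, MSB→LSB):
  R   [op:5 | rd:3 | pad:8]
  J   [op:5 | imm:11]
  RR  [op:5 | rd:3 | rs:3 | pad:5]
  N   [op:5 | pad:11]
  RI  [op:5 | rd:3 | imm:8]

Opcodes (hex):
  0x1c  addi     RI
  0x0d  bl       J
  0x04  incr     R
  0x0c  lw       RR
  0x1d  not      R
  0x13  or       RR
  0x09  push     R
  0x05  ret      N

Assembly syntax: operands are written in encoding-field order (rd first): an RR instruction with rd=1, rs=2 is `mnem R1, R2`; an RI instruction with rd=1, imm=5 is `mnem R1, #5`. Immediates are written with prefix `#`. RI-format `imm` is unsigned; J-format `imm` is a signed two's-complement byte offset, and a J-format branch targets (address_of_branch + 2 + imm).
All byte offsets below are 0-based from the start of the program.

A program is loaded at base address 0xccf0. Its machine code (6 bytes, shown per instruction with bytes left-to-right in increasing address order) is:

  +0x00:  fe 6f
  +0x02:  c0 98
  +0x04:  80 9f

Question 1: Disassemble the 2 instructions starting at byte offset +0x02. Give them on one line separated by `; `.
or R0, R6; or R7, R4

+0x02: c0 98 ⇒ word 0x98c0 (little)
  op=0x98c0>>11=0x13 ⇒ or (RR)
  rd: (w>>8)&0x7=0x0 → R0
  rs: (w>>5)&0x7=0x6 → R6
+0x04: 80 9f ⇒ word 0x9f80 (little)
  op=0x9f80>>11=0x13 ⇒ or (RR)
  rd: (w>>8)&0x7=0x7 → R7
  rs: (w>>5)&0x7=0x4 → R4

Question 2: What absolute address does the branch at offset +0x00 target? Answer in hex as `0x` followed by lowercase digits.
+0x00: fe 6f ⇒ word 0x6ffe (little)
  op=0x6ffe>>11=0xd ⇒ bl (J)
  imm: (w>>0)&0x7ff=0x7fe (s11→-2) → #-2
  target = base 0xccf0 + off 0x00 + 2 + imm -2 = 0xccf0

0xccf0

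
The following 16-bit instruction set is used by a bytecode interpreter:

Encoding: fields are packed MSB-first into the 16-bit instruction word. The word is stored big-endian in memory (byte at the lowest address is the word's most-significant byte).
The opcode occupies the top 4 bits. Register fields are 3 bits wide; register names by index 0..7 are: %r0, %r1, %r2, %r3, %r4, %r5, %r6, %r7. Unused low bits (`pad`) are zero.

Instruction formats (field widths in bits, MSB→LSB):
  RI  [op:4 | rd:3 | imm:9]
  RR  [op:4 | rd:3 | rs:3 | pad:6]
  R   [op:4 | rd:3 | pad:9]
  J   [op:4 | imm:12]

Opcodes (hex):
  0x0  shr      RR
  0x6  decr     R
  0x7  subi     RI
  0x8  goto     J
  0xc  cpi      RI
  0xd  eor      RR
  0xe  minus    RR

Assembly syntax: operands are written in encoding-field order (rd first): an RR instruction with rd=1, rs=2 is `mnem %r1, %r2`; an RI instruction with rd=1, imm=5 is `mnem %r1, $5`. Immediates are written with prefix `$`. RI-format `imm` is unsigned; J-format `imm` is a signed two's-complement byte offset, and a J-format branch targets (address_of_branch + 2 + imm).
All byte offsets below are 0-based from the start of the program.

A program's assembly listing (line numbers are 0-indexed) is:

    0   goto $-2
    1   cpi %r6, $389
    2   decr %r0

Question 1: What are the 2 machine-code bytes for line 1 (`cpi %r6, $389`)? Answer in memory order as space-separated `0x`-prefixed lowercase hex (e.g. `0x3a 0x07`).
0xcd 0x85

1. cpi fields op=0xc:4|rd=6:3|imm=389:9 → word cd85h → cd 85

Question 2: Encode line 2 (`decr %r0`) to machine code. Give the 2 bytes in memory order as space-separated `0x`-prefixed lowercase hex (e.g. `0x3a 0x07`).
L2: decr op=0x6:4|rd=0:3|pad=0:9 ⇒ 0x6000 ⇒ big 60 00

0x60 0x00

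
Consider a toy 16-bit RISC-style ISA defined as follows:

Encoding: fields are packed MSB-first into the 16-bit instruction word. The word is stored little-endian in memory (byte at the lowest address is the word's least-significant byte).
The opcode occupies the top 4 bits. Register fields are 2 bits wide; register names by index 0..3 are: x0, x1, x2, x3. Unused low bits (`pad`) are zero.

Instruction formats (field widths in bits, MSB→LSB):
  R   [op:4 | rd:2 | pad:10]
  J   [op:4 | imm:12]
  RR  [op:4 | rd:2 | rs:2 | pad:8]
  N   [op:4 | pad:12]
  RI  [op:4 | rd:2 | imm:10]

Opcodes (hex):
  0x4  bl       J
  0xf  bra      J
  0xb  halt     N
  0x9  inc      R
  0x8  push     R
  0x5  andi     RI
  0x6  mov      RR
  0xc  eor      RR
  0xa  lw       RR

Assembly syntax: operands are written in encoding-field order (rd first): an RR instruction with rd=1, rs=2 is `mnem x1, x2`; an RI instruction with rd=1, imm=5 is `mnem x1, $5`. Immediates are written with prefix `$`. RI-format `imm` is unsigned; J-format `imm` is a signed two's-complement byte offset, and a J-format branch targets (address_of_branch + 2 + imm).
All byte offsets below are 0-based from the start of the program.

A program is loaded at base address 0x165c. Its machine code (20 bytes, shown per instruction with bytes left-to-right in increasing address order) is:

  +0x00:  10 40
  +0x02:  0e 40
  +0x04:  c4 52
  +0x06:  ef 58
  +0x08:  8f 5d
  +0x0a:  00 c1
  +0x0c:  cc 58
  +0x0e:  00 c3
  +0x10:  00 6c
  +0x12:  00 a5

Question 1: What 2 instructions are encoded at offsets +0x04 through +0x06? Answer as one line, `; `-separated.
andi x0, $708; andi x2, $239

off 0x04: read c4 52 as little → 0x52c4
  opcode bits[15:12]=0x5: andi/RI
  rd: (w>>10)&0x3=0x0 → x0
  imm: (w>>0)&0x3ff=0x2c4 → $708
off 0x06: read ef 58 as little → 0x58ef
  opcode bits[15:12]=0x5: andi/RI
  rd: (w>>10)&0x3=0x2 → x2
  imm: (w>>0)&0x3ff=0xef → $239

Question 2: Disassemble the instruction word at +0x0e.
+0x0e: 00 c3 ⇒ word 0xc300 (little)
  top 4b → 0xc → eor [RR]
  rd: (w>>10)&0x3=0x0 → x0
  rs: (w>>8)&0x3=0x3 → x3

eor x0, x3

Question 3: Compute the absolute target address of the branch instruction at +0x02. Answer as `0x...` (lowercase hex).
+0x02: 0e 40 ⇒ word 0x400e (little)
  opcode bits[15:12]=0x4: bl/J
  imm: (w>>0)&0xfff=0xe → $14
  target = base 0x165c + off 0x02 + 2 + imm 14 = 0x166e

0x166e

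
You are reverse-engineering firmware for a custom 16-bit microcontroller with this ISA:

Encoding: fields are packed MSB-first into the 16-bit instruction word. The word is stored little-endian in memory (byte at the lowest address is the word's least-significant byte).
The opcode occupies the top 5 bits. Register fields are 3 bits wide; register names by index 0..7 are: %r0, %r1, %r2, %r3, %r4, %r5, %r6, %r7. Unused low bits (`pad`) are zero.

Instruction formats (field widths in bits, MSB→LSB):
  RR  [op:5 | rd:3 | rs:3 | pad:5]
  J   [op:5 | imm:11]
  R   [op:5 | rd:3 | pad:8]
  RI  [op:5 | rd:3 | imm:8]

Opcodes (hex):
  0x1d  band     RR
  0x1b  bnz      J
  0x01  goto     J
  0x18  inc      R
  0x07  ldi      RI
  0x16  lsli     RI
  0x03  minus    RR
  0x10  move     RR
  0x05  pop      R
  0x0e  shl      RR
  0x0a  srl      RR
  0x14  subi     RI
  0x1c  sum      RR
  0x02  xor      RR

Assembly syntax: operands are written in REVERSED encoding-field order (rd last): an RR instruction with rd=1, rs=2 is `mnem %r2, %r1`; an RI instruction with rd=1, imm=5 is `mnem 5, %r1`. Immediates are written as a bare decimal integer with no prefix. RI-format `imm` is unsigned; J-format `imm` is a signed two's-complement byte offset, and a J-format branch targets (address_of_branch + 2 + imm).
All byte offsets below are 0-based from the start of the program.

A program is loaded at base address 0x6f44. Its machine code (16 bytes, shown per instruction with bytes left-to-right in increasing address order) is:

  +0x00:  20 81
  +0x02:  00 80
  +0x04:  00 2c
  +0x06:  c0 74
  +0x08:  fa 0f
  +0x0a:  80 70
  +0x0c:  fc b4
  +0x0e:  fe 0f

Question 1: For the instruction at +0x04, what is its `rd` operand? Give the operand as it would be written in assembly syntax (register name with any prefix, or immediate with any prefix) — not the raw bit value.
%r4

@+04  little-endian(00 2c) = 0x2c00
  op=0x2c00>>11=0x5 ⇒ pop (R)
  rd@[10:8]=0x4 ⇒ %r4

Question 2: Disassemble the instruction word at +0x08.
goto -6

@+08  little-endian(fa 0f) = 0x0ffa
  opcode bits[15:11]=0x1: goto/J
  imm: (w>>0)&0x7ff=0x7fa (s11→-6) → -6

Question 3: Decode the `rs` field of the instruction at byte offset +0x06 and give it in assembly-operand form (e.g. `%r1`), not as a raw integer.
+0x06: c0 74 ⇒ word 0x74c0 (little)
  op=0x74c0>>11=0xe ⇒ shl (RR)
  [10:8] rd=4 = %r4
  [7:5] rs=6 = %r6

%r6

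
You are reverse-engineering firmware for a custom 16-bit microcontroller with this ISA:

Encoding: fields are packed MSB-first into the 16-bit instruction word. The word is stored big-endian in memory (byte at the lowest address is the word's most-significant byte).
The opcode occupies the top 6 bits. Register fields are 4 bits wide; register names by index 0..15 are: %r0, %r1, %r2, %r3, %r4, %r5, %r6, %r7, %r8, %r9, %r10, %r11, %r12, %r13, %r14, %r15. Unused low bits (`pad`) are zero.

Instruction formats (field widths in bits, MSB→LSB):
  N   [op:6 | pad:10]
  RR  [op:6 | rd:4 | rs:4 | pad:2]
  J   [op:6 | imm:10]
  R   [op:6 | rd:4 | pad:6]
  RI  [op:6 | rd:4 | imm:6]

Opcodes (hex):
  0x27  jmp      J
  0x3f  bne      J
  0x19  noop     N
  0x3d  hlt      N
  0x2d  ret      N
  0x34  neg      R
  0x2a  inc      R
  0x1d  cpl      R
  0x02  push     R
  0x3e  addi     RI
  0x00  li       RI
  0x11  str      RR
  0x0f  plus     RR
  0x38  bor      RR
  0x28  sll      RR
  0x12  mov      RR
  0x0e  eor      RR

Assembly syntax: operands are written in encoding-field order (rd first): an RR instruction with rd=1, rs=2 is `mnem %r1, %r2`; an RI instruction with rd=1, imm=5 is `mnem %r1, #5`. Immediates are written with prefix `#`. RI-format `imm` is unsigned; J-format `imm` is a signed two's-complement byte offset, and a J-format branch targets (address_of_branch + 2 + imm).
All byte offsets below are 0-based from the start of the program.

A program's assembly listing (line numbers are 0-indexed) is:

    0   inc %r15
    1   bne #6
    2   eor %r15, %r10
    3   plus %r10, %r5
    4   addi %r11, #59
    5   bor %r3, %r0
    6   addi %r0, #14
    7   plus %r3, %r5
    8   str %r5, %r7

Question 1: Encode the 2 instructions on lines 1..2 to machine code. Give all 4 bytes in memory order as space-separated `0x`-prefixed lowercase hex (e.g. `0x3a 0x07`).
L1: bne op=0x3f:6|imm=6:10 ⇒ 0xfc06 ⇒ big fc 06
L2: eor op=0xe:6|rd=15:4|rs=10:4|pad=0:2 ⇒ 0x3be8 ⇒ big 3b e8

0xfc 0x06 0x3b 0xe8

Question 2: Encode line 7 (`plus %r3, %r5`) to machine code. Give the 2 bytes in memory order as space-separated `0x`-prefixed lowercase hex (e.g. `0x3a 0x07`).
line 7 (plus): pack op=0xf:6|rd=3:4|rs=5:4|pad=0:2 = 0x3cd4; big→ 3c d4

0x3c 0xd4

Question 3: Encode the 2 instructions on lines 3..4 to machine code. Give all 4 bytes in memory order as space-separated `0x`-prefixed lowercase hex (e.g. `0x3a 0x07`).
line 3 (plus): pack op=0xf:6|rd=10:4|rs=5:4|pad=0:2 = 0x3e94; big→ 3e 94
line 4 (addi): pack op=0x3e:6|rd=11:4|imm=59:6 = 0xfafb; big→ fa fb

0x3e 0x94 0xfa 0xfb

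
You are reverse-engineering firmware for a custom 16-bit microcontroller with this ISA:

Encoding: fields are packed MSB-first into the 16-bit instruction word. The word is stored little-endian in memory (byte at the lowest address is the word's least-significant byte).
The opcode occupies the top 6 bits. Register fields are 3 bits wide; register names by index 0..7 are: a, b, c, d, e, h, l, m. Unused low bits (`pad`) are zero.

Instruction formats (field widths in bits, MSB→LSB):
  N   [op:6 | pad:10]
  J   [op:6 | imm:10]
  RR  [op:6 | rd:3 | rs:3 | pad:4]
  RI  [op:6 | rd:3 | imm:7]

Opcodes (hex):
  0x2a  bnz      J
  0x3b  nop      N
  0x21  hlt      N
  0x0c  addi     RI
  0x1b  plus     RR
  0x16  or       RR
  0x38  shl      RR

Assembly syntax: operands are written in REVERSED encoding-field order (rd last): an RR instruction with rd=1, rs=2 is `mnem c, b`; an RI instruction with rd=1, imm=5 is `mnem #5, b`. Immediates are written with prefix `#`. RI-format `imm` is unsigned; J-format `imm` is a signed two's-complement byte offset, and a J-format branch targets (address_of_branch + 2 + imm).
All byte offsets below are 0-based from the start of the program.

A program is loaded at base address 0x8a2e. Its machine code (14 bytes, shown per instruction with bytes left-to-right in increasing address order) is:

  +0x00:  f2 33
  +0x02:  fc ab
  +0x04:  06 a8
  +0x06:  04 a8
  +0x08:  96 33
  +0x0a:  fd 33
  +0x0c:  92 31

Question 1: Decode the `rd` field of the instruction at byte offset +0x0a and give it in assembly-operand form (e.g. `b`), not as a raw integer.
@+0a  little-endian(fd 33) = 0x33fd
  opcode bits[15:10]=0xc: addi/RI
  rd@[9:7]=0x7 ⇒ m
  imm@[6:0]=0x7d ⇒ #125

m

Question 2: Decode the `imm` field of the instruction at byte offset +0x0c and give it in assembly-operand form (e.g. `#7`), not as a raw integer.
#18

[0c] 92 31 → 0x3192
  op=0x3192>>10=0xc ⇒ addi (RI)
  rd: (w>>7)&0x7=0x3 → d
  imm: (w>>0)&0x7f=0x12 → #18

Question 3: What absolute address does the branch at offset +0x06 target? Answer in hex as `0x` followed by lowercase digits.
0x8a3a

+0x06: 04 a8 ⇒ word 0xa804 (little)
  op=0xa804>>10=0x2a ⇒ bnz (J)
  imm@[9:0]=0x4 ⇒ #4
  target = base 0x8a2e + off 0x06 + 2 + imm 4 = 0x8a3a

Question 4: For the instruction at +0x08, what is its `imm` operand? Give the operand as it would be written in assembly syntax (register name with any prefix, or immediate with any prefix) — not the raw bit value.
#22

off 0x08: read 96 33 as little → 0x3396
  opcode bits[15:10]=0xc: addi/RI
  [9:7] rd=7 = m
  [6:0] imm=22 = #22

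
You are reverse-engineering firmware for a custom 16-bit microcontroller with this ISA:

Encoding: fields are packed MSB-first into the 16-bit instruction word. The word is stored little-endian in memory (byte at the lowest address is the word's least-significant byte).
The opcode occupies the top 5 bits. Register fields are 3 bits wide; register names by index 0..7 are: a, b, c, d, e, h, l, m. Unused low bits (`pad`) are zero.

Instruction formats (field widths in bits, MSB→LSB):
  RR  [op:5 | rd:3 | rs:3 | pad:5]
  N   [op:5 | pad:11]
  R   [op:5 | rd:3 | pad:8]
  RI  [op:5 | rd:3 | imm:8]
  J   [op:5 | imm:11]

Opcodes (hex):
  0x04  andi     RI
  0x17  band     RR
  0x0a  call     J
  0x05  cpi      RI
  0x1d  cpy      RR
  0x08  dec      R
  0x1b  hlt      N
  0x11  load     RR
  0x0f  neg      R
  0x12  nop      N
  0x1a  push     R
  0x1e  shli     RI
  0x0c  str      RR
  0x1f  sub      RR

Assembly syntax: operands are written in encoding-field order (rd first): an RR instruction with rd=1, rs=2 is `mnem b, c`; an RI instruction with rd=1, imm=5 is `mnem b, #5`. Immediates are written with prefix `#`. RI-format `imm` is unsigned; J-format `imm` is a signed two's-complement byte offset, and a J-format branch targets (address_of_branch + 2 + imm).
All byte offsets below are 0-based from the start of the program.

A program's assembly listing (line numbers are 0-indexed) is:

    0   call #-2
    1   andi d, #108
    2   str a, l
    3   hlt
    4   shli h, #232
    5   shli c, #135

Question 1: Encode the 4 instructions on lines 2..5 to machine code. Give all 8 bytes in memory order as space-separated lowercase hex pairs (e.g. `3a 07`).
line 2 (str): pack op=0xc:5|rd=0:3|rs=6:3|pad=0:5 = 0x60c0; little→ c0 60
line 3 (hlt): pack op=0x1b:5|pad=0:11 = 0xd800; little→ 00 d8
line 4 (shli): pack op=0x1e:5|rd=5:3|imm=232:8 = 0xf5e8; little→ e8 f5
line 5 (shli): pack op=0x1e:5|rd=2:3|imm=135:8 = 0xf287; little→ 87 f2

c0 60 00 d8 e8 f5 87 f2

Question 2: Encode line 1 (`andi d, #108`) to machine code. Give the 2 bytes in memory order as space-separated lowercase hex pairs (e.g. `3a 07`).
line 1 (andi): pack op=0x4:5|rd=3:3|imm=108:8 = 0x236c; little→ 6c 23

6c 23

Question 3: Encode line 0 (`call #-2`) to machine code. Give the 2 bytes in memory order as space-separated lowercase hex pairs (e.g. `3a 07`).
fe 57

line 0 (call): pack op=0xa:5|imm=-2:11 = 0x57fe; little→ fe 57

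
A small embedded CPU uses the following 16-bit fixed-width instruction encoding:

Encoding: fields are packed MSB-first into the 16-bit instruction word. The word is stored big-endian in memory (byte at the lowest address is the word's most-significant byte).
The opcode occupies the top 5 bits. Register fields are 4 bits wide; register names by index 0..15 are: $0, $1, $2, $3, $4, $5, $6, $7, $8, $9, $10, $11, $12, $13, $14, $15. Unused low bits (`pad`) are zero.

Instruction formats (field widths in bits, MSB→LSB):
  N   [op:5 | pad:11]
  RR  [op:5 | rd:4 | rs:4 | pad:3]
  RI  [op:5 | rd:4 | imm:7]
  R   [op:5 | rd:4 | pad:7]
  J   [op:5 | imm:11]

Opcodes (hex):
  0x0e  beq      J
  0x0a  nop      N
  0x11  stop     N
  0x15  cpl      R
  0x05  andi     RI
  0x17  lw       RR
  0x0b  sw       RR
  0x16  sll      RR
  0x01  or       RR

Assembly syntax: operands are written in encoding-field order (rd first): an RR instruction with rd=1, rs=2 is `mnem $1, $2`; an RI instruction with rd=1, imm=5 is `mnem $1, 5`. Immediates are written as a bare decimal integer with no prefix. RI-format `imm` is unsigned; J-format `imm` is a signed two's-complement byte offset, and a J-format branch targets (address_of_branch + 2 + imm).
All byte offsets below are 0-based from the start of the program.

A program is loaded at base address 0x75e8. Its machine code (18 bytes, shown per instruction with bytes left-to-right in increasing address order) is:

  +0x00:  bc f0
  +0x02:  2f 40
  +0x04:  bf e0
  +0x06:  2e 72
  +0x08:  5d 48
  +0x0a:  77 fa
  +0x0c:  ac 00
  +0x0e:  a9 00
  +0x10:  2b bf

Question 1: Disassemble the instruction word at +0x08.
sw $10, $9

@+08  big-endian(5d 48) = 0x5d48
  opcode bits[15:11]=0xb: sw/RR
  [10:7] rd=10 = $10
  [6:3] rs=9 = $9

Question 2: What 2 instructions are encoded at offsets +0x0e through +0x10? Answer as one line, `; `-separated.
off 0x0e: read a9 00 as big → 0xa900
  top 5b → 0x15 → cpl [R]
  rd: (w>>7)&0xf=0x2 → $2
off 0x10: read 2b bf as big → 0x2bbf
  top 5b → 0x5 → andi [RI]
  rd: (w>>7)&0xf=0x7 → $7
  imm: (w>>0)&0x7f=0x3f → 63

cpl $2; andi $7, 63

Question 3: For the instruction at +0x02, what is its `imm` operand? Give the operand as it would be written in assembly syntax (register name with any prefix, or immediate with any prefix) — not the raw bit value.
64

[02] 2f 40 → 0x2f40
  opcode bits[15:11]=0x5: andi/RI
  rd: (w>>7)&0xf=0xe → $14
  imm: (w>>0)&0x7f=0x40 → 64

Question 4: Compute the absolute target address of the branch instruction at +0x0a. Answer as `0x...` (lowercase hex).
@+0a  big-endian(77 fa) = 0x77fa
  op=0x77fa>>11=0xe ⇒ beq (J)
  imm: (w>>0)&0x7ff=0x7fa (s11→-6) → -6
  target = base 0x75e8 + off 0x0a + 2 + imm -6 = 0x75ee

0x75ee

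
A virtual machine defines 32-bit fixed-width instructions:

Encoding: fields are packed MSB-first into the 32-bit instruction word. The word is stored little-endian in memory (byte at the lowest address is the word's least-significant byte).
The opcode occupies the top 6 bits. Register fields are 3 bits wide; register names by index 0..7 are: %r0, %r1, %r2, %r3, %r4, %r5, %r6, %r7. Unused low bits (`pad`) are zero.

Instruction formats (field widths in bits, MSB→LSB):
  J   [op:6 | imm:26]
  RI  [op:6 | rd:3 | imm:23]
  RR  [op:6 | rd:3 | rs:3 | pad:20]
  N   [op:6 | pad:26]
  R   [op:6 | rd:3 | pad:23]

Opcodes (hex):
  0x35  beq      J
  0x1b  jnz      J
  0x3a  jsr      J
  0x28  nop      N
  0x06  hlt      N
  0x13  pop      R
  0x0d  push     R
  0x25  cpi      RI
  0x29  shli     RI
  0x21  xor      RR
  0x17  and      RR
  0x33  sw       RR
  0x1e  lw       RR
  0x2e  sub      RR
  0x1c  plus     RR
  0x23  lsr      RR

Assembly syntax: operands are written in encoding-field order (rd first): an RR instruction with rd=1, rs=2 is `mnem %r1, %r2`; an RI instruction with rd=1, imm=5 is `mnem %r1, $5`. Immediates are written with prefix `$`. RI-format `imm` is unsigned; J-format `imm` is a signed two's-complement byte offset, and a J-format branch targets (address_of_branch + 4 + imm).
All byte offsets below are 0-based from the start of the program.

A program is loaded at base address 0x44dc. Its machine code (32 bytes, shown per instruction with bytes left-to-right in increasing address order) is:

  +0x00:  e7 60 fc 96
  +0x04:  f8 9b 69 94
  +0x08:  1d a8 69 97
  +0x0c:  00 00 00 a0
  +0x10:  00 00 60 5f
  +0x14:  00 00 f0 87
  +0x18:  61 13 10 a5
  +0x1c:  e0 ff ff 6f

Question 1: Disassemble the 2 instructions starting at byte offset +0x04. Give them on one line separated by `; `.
cpi %r0, $6921208; cpi %r6, $6924317

+0x04: f8 9b 69 94 ⇒ word 0x94699bf8 (little)
  op=0x94699bf8>>26=0x25 ⇒ cpi (RI)
  [25:23] rd=0 = %r0
  [22:0] imm=6921208 = $6921208
+0x08: 1d a8 69 97 ⇒ word 0x9769a81d (little)
  op=0x9769a81d>>26=0x25 ⇒ cpi (RI)
  [25:23] rd=6 = %r6
  [22:0] imm=6924317 = $6924317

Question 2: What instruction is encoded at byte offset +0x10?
and %r6, %r6

@+10  little-endian(00 00 60 5f) = 0x5f600000
  op=0x5f600000>>26=0x17 ⇒ and (RR)
  rd@[25:23]=0x6 ⇒ %r6
  rs@[22:20]=0x6 ⇒ %r6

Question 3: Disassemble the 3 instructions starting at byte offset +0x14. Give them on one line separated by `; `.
@+14  little-endian(00 00 f0 87) = 0x87f00000
  opcode bits[31:26]=0x21: xor/RR
  rd@[25:23]=0x7 ⇒ %r7
  rs@[22:20]=0x7 ⇒ %r7
@+18  little-endian(61 13 10 a5) = 0xa5101361
  opcode bits[31:26]=0x29: shli/RI
  rd@[25:23]=0x2 ⇒ %r2
  imm@[22:0]=0x101361 ⇒ $1053537
@+1c  little-endian(e0 ff ff 6f) = 0x6fffffe0
  opcode bits[31:26]=0x1b: jnz/J
  imm@[25:0]=0x3ffffe0 (s26→-32) ⇒ $-32

xor %r7, %r7; shli %r2, $1053537; jnz $-32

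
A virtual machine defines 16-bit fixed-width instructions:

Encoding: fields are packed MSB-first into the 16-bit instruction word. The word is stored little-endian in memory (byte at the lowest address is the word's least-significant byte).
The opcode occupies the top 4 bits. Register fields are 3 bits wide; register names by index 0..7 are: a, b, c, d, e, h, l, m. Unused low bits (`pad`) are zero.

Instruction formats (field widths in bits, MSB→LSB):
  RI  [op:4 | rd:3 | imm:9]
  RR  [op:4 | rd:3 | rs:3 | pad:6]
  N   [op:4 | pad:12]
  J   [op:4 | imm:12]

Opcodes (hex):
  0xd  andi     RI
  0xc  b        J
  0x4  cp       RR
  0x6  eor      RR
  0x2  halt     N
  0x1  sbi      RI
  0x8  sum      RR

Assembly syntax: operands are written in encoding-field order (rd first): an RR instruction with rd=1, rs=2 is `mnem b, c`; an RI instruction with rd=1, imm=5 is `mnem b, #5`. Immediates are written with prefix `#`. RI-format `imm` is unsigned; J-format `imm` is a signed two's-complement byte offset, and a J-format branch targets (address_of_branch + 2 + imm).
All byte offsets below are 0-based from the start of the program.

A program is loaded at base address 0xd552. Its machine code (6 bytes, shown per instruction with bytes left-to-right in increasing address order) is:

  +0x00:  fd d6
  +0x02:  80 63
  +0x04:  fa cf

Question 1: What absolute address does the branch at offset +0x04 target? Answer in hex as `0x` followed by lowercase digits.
off 0x04: read fa cf as little → 0xcffa
  op=0xcffa>>12=0xc ⇒ b (J)
  imm@[11:0]=0xffa (s12→-6) ⇒ #-6
  target = base 0xd552 + off 0x04 + 2 + imm -6 = 0xd552

0xd552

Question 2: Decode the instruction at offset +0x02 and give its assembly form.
@+02  little-endian(80 63) = 0x6380
  top 4b → 0x6 → eor [RR]
  rd: (w>>9)&0x7=0x1 → b
  rs: (w>>6)&0x7=0x6 → l

eor b, l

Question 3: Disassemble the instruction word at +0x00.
andi d, #253

[00] fd d6 → 0xd6fd
  opcode bits[15:12]=0xd: andi/RI
  [11:9] rd=3 = d
  [8:0] imm=253 = #253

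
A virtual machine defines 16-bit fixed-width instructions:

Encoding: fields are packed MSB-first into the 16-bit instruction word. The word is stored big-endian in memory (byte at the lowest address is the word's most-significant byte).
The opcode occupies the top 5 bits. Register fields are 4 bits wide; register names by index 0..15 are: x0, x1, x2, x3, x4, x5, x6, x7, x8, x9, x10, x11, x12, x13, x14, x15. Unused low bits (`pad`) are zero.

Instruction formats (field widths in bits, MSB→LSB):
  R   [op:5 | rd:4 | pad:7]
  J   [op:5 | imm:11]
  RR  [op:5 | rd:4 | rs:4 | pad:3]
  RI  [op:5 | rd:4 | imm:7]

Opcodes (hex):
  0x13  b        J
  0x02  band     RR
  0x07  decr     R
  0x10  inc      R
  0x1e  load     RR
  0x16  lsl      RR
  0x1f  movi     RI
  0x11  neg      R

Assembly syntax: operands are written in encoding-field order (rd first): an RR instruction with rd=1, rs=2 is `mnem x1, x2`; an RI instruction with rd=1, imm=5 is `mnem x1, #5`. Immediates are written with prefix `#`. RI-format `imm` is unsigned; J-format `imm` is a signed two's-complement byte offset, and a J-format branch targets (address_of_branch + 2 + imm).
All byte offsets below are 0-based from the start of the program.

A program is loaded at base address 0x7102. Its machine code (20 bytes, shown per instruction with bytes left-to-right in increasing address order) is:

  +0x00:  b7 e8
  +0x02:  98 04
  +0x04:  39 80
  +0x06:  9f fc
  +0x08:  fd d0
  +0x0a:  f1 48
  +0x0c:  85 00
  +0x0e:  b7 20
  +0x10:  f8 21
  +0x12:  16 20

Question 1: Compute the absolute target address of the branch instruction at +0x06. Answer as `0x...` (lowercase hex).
[06] 9f fc → 0x9ffc
  op=0x9ffc>>11=0x13 ⇒ b (J)
  imm@[10:0]=0x7fc (s11→-4) ⇒ #-4
  target = base 0x7102 + off 0x06 + 2 + imm -4 = 0x7106

0x7106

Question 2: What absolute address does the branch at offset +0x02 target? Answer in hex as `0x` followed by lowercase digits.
+0x02: 98 04 ⇒ word 0x9804 (big)
  top 5b → 0x13 → b [J]
  imm: (w>>0)&0x7ff=0x4 → #4
  target = base 0x7102 + off 0x02 + 2 + imm 4 = 0x710a

0x710a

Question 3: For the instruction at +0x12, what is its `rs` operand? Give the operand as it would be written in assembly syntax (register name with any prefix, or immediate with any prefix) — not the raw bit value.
x4

+0x12: 16 20 ⇒ word 0x1620 (big)
  opcode bits[15:11]=0x2: band/RR
  [10:7] rd=12 = x12
  [6:3] rs=4 = x4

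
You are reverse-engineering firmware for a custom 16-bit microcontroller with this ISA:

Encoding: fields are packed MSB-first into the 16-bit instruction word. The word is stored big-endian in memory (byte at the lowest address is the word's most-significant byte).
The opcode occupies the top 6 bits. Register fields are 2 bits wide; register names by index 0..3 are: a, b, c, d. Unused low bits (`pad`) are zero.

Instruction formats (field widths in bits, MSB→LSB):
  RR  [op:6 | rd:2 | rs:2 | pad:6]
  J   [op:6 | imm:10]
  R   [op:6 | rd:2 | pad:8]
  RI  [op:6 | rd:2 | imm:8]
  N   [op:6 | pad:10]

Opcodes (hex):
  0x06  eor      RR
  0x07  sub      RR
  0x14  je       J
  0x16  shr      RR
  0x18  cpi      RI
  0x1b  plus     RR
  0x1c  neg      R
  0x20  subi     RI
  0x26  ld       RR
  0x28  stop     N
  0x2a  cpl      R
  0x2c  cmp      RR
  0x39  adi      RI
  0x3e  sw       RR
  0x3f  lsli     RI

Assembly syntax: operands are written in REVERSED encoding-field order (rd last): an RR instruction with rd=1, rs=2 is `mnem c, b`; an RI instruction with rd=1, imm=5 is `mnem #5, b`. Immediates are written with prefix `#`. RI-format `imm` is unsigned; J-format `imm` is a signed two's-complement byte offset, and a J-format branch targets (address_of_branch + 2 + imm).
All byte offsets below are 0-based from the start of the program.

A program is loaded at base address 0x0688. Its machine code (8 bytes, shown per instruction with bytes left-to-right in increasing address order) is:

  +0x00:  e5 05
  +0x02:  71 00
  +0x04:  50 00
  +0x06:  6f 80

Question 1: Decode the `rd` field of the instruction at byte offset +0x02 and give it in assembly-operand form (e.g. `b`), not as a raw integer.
b

off 0x02: read 71 00 as big → 0x7100
  top 6b → 0x1c → neg [R]
  rd: (w>>8)&0x3=0x1 → b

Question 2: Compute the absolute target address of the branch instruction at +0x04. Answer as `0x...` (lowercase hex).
0x068e

[04] 50 00 → 0x5000
  top 6b → 0x14 → je [J]
  imm@[9:0]=0x0 ⇒ #0
  target = base 0x0688 + off 0x04 + 2 + imm 0 = 0x068e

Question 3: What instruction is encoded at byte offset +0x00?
off 0x00: read e5 05 as big → 0xe505
  opcode bits[15:10]=0x39: adi/RI
  [9:8] rd=1 = b
  [7:0] imm=5 = #5

adi #5, b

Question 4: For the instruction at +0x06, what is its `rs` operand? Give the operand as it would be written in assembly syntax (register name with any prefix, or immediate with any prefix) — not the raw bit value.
off 0x06: read 6f 80 as big → 0x6f80
  opcode bits[15:10]=0x1b: plus/RR
  rd: (w>>8)&0x3=0x3 → d
  rs: (w>>6)&0x3=0x2 → c

c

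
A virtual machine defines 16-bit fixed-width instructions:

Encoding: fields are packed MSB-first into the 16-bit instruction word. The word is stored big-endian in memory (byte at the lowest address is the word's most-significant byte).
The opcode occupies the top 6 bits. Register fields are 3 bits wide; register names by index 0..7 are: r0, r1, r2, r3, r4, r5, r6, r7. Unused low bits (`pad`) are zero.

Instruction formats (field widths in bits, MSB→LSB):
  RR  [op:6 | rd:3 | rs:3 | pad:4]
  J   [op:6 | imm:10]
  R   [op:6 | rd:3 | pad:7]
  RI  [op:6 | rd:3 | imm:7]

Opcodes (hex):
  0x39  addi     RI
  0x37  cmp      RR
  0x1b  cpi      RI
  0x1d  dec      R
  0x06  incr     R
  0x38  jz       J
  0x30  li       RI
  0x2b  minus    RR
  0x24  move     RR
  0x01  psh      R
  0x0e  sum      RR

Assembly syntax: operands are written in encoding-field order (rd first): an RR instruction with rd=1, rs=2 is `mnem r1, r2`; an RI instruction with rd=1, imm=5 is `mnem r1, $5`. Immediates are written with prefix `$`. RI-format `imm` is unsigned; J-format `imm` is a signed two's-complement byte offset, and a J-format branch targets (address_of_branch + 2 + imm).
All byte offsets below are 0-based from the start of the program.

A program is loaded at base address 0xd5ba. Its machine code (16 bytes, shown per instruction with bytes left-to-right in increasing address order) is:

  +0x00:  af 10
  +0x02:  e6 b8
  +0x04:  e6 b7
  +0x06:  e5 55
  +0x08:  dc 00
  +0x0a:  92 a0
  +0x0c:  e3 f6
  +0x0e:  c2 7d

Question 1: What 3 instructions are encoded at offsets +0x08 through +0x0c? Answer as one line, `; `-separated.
[08] dc 00 → 0xdc00
  top 6b → 0x37 → cmp [RR]
  rd: (w>>7)&0x7=0x0 → r0
  rs: (w>>4)&0x7=0x0 → r0
[0a] 92 a0 → 0x92a0
  top 6b → 0x24 → move [RR]
  rd: (w>>7)&0x7=0x5 → r5
  rs: (w>>4)&0x7=0x2 → r2
[0c] e3 f6 → 0xe3f6
  top 6b → 0x38 → jz [J]
  imm: (w>>0)&0x3ff=0x3f6 (s10→-10) → $-10

cmp r0, r0; move r5, r2; jz $-10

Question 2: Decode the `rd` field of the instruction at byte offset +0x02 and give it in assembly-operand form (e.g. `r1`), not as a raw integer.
r5

[02] e6 b8 → 0xe6b8
  top 6b → 0x39 → addi [RI]
  [9:7] rd=5 = r5
  [6:0] imm=56 = $56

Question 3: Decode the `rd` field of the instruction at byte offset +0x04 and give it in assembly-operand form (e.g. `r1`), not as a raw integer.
off 0x04: read e6 b7 as big → 0xe6b7
  opcode bits[15:10]=0x39: addi/RI
  rd: (w>>7)&0x7=0x5 → r5
  imm: (w>>0)&0x7f=0x37 → $55

r5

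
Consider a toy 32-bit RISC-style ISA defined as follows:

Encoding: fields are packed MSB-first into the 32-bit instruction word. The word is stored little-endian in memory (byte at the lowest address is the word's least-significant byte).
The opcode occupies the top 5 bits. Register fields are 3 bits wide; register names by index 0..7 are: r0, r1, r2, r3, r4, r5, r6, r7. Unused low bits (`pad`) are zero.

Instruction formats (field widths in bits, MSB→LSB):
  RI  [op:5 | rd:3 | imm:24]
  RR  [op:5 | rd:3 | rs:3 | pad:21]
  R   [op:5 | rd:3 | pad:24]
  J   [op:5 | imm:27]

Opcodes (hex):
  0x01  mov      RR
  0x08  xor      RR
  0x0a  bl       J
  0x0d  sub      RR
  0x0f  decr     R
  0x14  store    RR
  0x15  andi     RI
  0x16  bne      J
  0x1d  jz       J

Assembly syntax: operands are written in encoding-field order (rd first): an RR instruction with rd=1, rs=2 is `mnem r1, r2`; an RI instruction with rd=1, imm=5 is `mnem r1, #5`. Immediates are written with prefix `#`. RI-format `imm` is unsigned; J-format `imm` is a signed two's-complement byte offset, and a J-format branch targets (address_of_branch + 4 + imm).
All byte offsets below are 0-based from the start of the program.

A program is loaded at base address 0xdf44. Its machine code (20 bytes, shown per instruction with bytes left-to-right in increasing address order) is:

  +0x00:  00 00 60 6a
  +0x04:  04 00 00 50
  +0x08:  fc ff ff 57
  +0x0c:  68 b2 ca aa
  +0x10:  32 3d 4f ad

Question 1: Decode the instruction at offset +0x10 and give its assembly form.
andi r5, #5193010

@+10  little-endian(32 3d 4f ad) = 0xad4f3d32
  top 5b → 0x15 → andi [RI]
  [26:24] rd=5 = r5
  [23:0] imm=5193010 = #5193010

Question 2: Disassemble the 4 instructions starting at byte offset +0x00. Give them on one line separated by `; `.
sub r2, r3; bl #4; bl #-4; andi r2, #13283944

+0x00: 00 00 60 6a ⇒ word 0x6a600000 (little)
  top 5b → 0xd → sub [RR]
  [26:24] rd=2 = r2
  [23:21] rs=3 = r3
+0x04: 04 00 00 50 ⇒ word 0x50000004 (little)
  top 5b → 0xa → bl [J]
  [26:0] imm=4 = #4
+0x08: fc ff ff 57 ⇒ word 0x57fffffc (little)
  top 5b → 0xa → bl [J]
  [26:0] imm=134217724 (s27→-4) = #-4
+0x0c: 68 b2 ca aa ⇒ word 0xaacab268 (little)
  top 5b → 0x15 → andi [RI]
  [26:24] rd=2 = r2
  [23:0] imm=13283944 = #13283944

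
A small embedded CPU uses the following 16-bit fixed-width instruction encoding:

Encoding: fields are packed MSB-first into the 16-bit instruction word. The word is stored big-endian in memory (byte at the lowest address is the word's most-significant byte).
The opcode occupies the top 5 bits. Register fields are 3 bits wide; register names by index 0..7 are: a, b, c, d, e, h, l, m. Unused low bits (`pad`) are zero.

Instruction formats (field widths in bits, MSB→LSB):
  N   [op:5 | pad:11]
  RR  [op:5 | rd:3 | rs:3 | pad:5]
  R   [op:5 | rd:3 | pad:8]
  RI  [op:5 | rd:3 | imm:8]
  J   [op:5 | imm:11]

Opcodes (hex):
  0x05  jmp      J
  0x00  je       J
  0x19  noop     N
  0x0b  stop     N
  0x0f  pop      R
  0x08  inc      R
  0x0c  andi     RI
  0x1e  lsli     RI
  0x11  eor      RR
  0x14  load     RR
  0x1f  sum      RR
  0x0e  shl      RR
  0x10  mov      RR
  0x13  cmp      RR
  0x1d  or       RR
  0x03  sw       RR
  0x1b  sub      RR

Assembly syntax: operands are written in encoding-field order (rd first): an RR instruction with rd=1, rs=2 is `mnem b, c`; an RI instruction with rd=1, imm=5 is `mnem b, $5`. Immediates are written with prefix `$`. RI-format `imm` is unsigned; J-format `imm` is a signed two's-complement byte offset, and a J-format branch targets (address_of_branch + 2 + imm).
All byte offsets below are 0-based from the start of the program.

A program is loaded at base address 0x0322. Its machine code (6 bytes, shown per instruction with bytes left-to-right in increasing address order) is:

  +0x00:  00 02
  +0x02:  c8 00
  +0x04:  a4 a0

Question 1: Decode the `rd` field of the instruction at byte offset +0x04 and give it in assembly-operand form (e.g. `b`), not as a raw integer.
e

@+04  big-endian(a4 a0) = 0xa4a0
  top 5b → 0x14 → load [RR]
  [10:8] rd=4 = e
  [7:5] rs=5 = h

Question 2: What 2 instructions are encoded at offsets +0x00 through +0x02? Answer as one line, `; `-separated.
je $2; noop

@+00  big-endian(00 02) = 0x0002
  top 5b → 0x0 → je [J]
  imm@[10:0]=0x2 ⇒ $2
@+02  big-endian(c8 00) = 0xc800
  top 5b → 0x19 → noop [N]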